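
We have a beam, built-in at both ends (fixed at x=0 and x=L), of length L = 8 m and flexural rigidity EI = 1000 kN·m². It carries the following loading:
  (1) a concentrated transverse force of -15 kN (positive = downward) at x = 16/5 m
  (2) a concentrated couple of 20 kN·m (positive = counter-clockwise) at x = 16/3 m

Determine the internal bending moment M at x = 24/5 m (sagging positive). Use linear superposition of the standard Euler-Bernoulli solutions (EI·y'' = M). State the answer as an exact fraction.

Load 1 — point force P=-15 kN at a=16/5 m (b=L-a=24/5):
  M_1 = Pa²(a+3b)(L-x)/L³ - Pa²b/L²  [x>a] = (-15)·(16/5)²·((16/5)+3·(24/5))·(8-(24/5))/8³ - (-15)·(16/5)²·(24/5)/8² = -672/125 kN·m
Load 2 — applied couple M₀=20 kN·m at a=16/3 m (b=L-a=8/3):
  M_2 = R_Ax - M_A  [x≤a] with R_A=10/3, M_A=20/3 = (10/3)·(24/5) - (20/3) = 28/3 kN·m
Superposition: M = Σ M_i = 1484/375 kN·m ≈ 3.957333 kN·m

M(24/5) = 1484/375 kN·m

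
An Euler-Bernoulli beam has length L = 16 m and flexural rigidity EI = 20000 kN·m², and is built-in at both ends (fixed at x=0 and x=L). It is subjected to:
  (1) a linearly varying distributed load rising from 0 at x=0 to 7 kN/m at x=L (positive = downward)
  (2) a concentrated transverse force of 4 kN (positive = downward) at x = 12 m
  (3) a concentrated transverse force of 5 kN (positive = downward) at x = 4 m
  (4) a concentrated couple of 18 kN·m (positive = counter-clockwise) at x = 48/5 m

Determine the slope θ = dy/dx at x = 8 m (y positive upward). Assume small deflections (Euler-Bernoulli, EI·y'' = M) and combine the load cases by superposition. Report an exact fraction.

θ(8) = -613/1500000 rad

Load 1 — triangular load w₀=7 kN/m (0→w₀ over full span):
  θ_1 = -w₀(2x(L-x)(L-2x)(x+2L)+x²(L-x)²)/(120LEI) = -7·(2·8·(16-8)·(16-2·8)·(8+2·16)+8²·(16-8)²)/(120·16·20000) = -7/9375 rad
Load 2 — point force P=4 kN at a=12 m (b=L-a=4):
  θ_2 = -Pb²x(2aL-(3a+b)x)/(2L³EI)  [x≤a] = -4·4²·8·(2·12·16-(3·12+4)·8)/(2·16³·20000) = -1/5000 rad
Load 3 — point force P=5 kN at a=4 m (b=L-a=12):
  θ_3 = Pa²(L-x)(2bL-(3b+a)(L-x))/(2L³EI)  [x>a] = 5·4²·(16-8)·(2·12·16-(3·12+4)·(16-8))/(2·16³·20000) = 1/4000 rad
Load 4 — applied couple M₀=18 kN·m at a=48/5 m (b=L-a=32/5):
  θ_4 = (R_Ax²/2 - M_Ax)/EI  [x≤a] with R_A=81/50, M_A=144/25 = ((81/50)·8²/2 - (144/25)·8)/20000 = 9/31250 rad
Superposition: θ = Σ θ_i = -613/1500000 rad ≈ -0.000409 rad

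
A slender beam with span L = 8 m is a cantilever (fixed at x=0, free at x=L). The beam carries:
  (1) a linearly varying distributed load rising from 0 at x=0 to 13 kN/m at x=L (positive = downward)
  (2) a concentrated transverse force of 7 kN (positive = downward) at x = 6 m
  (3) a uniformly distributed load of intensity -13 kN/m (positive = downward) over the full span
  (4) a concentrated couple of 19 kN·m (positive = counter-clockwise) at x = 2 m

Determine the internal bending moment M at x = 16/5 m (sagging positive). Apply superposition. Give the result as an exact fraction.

Load 1 — triangular load w₀=13 kN/m (0→w₀ over full span):
  M_1 = w₀Lx/2 - w₀L²/3 - w₀x³/(6L) = 13·8·(16/5)/2 - 13·8²/3 - 13·(16/5)³/(6·8) = -14976/125 kN·m
Load 2 — point force P=7 kN at a=6 m (b=L-a=2):
  M_2 = -P(a-x)  [x≤a] = -7·(6-(16/5)) = -98/5 kN·m
Load 3 — uniform load w=-13 kN/m over full span:
  M_3 = -w(L-x)²/2 = -(-13)·(8-(16/5))²/2 = 3744/25 kN·m
Load 4 — applied couple M₀=19 kN·m at a=2 m (b=L-a=6):
  M_4 = 0  [x>a] = 0 kN·m
Superposition: M = Σ M_i = 1294/125 kN·m ≈ 10.352000 kN·m

M(16/5) = 1294/125 kN·m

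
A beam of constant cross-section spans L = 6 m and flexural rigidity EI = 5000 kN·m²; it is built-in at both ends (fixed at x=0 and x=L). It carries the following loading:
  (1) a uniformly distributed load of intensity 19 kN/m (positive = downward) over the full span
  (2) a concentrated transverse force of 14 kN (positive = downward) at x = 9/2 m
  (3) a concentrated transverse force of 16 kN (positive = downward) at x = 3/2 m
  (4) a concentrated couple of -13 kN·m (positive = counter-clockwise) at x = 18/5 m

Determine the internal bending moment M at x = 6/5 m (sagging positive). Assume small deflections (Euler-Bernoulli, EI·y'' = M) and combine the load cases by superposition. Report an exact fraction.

Load 1 — uniform load w=19 kN/m over full span:
  M_1 = wLx/2 - wL²/12 - wx²/2 = 19·6·(6/5)/2 - 19·6²/12 - 19·(6/5)²/2 = -57/25 kN·m
Load 2 — point force P=14 kN at a=9/2 m (b=L-a=3/2):
  M_2 = Pb²(3a+b)x/L³ - Pab²/L²  [x≤a] = 14·(3/2)²·(3·(9/2)+(3/2))·(6/5)/6³ - 14·(9/2)·(3/2)²/6² = -21/16 kN·m
Load 3 — point force P=16 kN at a=3/2 m (b=L-a=9/2):
  M_3 = Pb²(3a+b)x/L³ - Pab²/L²  [x≤a] = 16·(9/2)²·(3·(3/2)+(9/2))·(6/5)/6³ - 16·(3/2)·(9/2)²/6² = 27/10 kN·m
Load 4 — applied couple M₀=-13 kN·m at a=18/5 m (b=L-a=12/5):
  M_4 = R_Ax - M_A  [x≤a] with R_A=-78/25, M_A=-104/25 = (-78/25)·(6/5) - (-104/25) = 52/125 kN·m
Superposition: M = Σ M_i = -953/2000 kN·m ≈ -0.476500 kN·m

M(6/5) = -953/2000 kN·m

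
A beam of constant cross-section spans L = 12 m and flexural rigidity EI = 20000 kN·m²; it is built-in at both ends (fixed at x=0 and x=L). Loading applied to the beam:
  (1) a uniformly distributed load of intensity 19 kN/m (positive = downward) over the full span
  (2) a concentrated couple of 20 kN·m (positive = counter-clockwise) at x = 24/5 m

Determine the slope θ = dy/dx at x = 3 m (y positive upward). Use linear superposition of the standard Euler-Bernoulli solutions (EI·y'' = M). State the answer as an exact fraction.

Load 1 — uniform load w=19 kN/m over full span:
  θ_1 = -wx(L-x)(L-2x)/(12EI) = -19·3·(12-3)·(12-2·3)/(12·20000) = -513/40000 rad
Load 2 — applied couple M₀=20 kN·m at a=24/5 m (b=L-a=36/5):
  θ_2 = (R_Ax²/2 - M_Ax)/EI  [x≤a] with R_A=12/5, M_A=12/5 = ((12/5)·3²/2 - (12/5)·3)/20000 = 9/50000 rad
Superposition: θ = Σ θ_i = -2529/200000 rad ≈ -0.012645 rad

θ(3) = -2529/200000 rad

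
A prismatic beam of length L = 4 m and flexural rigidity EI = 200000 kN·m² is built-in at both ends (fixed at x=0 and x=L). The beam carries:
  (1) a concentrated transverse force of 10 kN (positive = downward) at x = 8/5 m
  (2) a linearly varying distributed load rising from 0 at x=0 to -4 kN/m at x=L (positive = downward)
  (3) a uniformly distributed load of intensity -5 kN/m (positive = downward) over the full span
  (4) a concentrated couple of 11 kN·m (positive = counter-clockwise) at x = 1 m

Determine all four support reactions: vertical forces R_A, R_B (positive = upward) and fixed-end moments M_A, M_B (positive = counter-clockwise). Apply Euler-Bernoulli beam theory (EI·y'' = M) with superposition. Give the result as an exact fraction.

Load 1 — point force P=10 kN at a=8/5 m (b=L-a=12/5):
  R_A = Pb²(3a+b)/L³ = 10·(12/5)²·(3·(8/5)+(12/5))/4³ = 162/25 kN
  M_A = Pab²/L² = 10·(8/5)·(12/5)²/4² = 144/25 kN·m
  R_B = Pa²(a+3b)/L³ = 10·(8/5)²·((8/5)+3·(12/5))/4³ = 88/25 kN
  M_B = -Pa²b/L² = -10·(8/5)²·(12/5)/4² = -96/25 kN·m
Load 2 — triangular load w₀=-4 kN/m (0→w₀ over full span):
  R_A = 3w₀L/20 = 3·(-4)·4/20 = -12/5 kN
  M_A = w₀L²/30 = (-4)·4²/30 = -32/15 kN·m
  R_B = 7w₀L/20 = 7·(-4)·4/20 = -28/5 kN
  M_B = -w₀L²/20 = -(-4)·4²/20 = 16/5 kN·m
Load 3 — uniform load w=-5 kN/m over full span:
  R_A = wL/2 = (-5)·4/2 = -10 kN
  M_A = wL²/12 = (-5)·4²/12 = -20/3 kN·m
  R_B = wL/2 = (-5)·4/2 = -10 kN
  M_B = -wL²/12 = -(-5)·4²/12 = 20/3 kN·m
Load 4 — applied couple M₀=11 kN·m at a=1 m (b=L-a=3):
  R_A = 6M₀ab/L³ = 6·11·1·3/4³ = 99/32 kN
  M_A = M₀b(2a-b)/L² = 11·3·(2·1-3)/4² = -33/16 kN·m
  R_B = -6M₀ab/L³ = -6·11·1·3/4³ = -99/32 kN
  M_B = M₀a(2b-a)/L² = 11·1·(2·3-1)/4² = 55/16 kN·m
Superposition: R_A = -2261/800 kN, M_A = -2041/400 kN·m, R_B = -12139/800 kN, M_B = 11357/1200 kN·m

R_A = -2261/800 kN, M_A = -2041/400 kN·m, R_B = -12139/800 kN, M_B = 11357/1200 kN·m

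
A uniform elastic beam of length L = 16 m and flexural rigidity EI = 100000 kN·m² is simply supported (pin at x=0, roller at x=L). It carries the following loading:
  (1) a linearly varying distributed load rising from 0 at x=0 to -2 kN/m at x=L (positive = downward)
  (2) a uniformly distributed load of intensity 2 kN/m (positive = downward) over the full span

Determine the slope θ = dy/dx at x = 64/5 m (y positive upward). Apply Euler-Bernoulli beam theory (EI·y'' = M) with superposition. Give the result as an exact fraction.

θ(64/5) = 23296/17578125 rad

Load 1 — triangular load w₀=-2 kN/m (0→w₀ over full span):
  θ_1 = -w₀(7L⁴-30L²x²+15x⁴)/(360LEI) = -(-2)·(7·16⁴-30·16²·(64/5)²+15·(64/5)⁴)/(360·16·100000) = -24224/17578125 rad
Load 2 — uniform load w=2 kN/m over full span:
  θ_2 = -w(L³-6Lx²+4x³)/(24EI) = -2·(16³-6·16·(64/5)²+4·(64/5)³)/(24·100000) = 1056/390625 rad
Superposition: θ = Σ θ_i = 23296/17578125 rad ≈ 0.001325 rad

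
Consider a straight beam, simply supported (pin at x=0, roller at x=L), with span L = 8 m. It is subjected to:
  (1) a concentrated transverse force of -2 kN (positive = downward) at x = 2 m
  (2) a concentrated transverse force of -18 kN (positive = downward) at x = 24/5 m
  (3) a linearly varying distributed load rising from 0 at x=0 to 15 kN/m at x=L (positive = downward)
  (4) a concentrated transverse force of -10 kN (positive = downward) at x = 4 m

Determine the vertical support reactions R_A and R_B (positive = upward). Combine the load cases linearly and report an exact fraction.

Load 1 — point force P=-2 kN at a=2 m (b=L-a=6):
  R_A = Pb/L = (-2)·6/8 = -3/2 kN
  R_B = Pa/L = (-2)·2/8 = -1/2 kN
Load 2 — point force P=-18 kN at a=24/5 m (b=L-a=16/5):
  R_A = Pb/L = (-18)·(16/5)/8 = -36/5 kN
  R_B = Pa/L = (-18)·(24/5)/8 = -54/5 kN
Load 3 — triangular load w₀=15 kN/m (0→w₀ over full span):
  R_A = w₀L/6 = 15·8/6 = 20 kN
  R_B = w₀L/3 = 15·8/3 = 40 kN
Load 4 — point force P=-10 kN at a=4 m (b=L-a=4):
  R_A = Pb/L = (-10)·4/8 = -5 kN
  R_B = Pa/L = (-10)·4/8 = -5 kN
Superposition: R_A = 63/10 kN, R_B = 237/10 kN

R_A = 63/10 kN, R_B = 237/10 kN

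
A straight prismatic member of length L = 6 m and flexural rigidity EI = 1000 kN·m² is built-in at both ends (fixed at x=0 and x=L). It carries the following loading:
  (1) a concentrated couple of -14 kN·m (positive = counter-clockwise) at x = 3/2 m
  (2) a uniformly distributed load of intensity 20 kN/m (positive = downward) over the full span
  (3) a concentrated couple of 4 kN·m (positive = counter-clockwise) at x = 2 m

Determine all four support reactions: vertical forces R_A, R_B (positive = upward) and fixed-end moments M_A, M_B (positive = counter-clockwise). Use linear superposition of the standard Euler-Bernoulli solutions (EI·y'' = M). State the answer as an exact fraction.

R_A = 4195/72 kN, M_A = 501/8 kN·m, R_B = 4445/72 kN, M_B = -1513/24 kN·m

Load 1 — applied couple M₀=-14 kN·m at a=3/2 m (b=L-a=9/2):
  R_A = 6M₀ab/L³ = 6·(-14)·(3/2)·(9/2)/6³ = -21/8 kN
  M_A = M₀b(2a-b)/L² = (-14)·(9/2)·(2·(3/2)-(9/2))/6² = 21/8 kN·m
  R_B = -6M₀ab/L³ = -6·(-14)·(3/2)·(9/2)/6³ = 21/8 kN
  M_B = M₀a(2b-a)/L² = (-14)·(3/2)·(2·(9/2)-(3/2))/6² = -35/8 kN·m
Load 2 — uniform load w=20 kN/m over full span:
  R_A = wL/2 = 20·6/2 = 60 kN
  M_A = wL²/12 = 20·6²/12 = 60 kN·m
  R_B = wL/2 = 20·6/2 = 60 kN
  M_B = -wL²/12 = -20·6²/12 = -60 kN·m
Load 3 — applied couple M₀=4 kN·m at a=2 m (b=L-a=4):
  R_A = 6M₀ab/L³ = 6·4·2·4/6³ = 8/9 kN
  M_A = M₀b(2a-b)/L² = 4·4·(2·2-4)/6² = 0 kN·m
  R_B = -6M₀ab/L³ = -6·4·2·4/6³ = -8/9 kN
  M_B = M₀a(2b-a)/L² = 4·2·(2·4-2)/6² = 4/3 kN·m
Superposition: R_A = 4195/72 kN, M_A = 501/8 kN·m, R_B = 4445/72 kN, M_B = -1513/24 kN·m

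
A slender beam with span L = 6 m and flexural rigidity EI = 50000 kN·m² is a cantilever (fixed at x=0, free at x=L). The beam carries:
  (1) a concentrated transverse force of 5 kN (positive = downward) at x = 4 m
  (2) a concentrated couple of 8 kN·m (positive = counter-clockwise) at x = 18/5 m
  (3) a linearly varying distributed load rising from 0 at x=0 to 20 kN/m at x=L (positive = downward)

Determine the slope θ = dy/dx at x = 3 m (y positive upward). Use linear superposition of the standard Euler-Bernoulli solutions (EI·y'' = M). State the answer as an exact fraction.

θ(3) = -1899/200000 rad

Load 1 — point force P=5 kN at a=4 m (b=L-a=2):
  θ_1 = -Px(2a-x)/(2EI)  [x≤a] = -5·3·(2·4-3)/(2·50000) = -3/4000 rad
Load 2 — applied couple M₀=8 kN·m at a=18/5 m (b=L-a=12/5):
  θ_2 = M₀x/EI  [x≤a] = 8·3/50000 = 3/6250 rad
Load 3 — triangular load w₀=20 kN/m (0→w₀ over full span):
  θ_3 = (w₀Lx²/4-w₀L²x/3-w₀x⁴/(24L))/EI = (20·6·3²/4-20·6²·3/3-20·3⁴/(24·6))/50000 = -369/40000 rad
Superposition: θ = Σ θ_i = -1899/200000 rad ≈ -0.009495 rad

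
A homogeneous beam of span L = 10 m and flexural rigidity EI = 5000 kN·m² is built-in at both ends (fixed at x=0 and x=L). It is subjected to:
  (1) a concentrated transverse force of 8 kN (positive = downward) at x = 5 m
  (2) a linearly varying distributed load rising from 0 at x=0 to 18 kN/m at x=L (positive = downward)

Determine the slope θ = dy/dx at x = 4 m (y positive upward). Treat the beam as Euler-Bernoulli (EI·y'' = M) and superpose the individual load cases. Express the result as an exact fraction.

θ(4) = -32/3125 rad

Load 1 — point force P=8 kN at a=5 m (b=L-a=5):
  θ_1 = -Pb²x(2aL-(3a+b)x)/(2L³EI)  [x≤a] = -8·5²·4·(2·5·10-(3·5+5)·4)/(2·10³·5000) = -1/625 rad
Load 2 — triangular load w₀=18 kN/m (0→w₀ over full span):
  θ_2 = -w₀(2x(L-x)(L-2x)(x+2L)+x²(L-x)²)/(120LEI) = -18·(2·4·(10-4)·(10-2·4)·(4+2·10)+4²·(10-4)²)/(120·10·5000) = -27/3125 rad
Superposition: θ = Σ θ_i = -32/3125 rad ≈ -0.010240 rad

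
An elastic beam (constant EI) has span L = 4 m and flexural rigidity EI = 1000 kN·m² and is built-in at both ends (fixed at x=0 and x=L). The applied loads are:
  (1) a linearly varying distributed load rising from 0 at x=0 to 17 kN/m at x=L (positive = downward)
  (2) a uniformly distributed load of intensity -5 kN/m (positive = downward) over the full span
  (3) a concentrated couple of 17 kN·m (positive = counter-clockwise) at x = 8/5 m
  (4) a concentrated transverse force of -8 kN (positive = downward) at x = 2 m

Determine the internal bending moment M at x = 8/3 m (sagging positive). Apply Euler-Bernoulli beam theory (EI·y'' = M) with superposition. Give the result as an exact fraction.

Load 1 — triangular load w₀=17 kN/m (0→w₀ over full span):
  M_1 = 3w₀Lx/20 - w₀L²/30 - w₀x³/(6L) = 3·17·4·(8/3)/20 - 17·4²/30 - 17·(8/3)³/(6·4) = 1904/405 kN·m
Load 2 — uniform load w=-5 kN/m over full span:
  M_2 = wLx/2 - wL²/12 - wx²/2 = (-5)·4·(8/3)/2 - (-5)·4²/12 - (-5)·(8/3)²/2 = -20/9 kN·m
Load 3 — applied couple M₀=17 kN·m at a=8/5 m (b=L-a=12/5):
  M_3 = R_Ax - M_A - M₀  [x>a] with R_A=153/25, M_A=51/25 = (153/25)·(8/3) - (51/25) - 17 = -68/25 kN·m
Load 4 — point force P=-8 kN at a=2 m (b=L-a=2):
  M_4 = Pa²(a+3b)(L-x)/L³ - Pa²b/L²  [x>a] = (-8)·2²·(2+3·2)·(4-(8/3))/4³ - (-8)·2²·2/4² = -4/3 kN·m
Superposition: M = Σ M_i = -3188/2025 kN·m ≈ -1.574321 kN·m

M(8/3) = -3188/2025 kN·m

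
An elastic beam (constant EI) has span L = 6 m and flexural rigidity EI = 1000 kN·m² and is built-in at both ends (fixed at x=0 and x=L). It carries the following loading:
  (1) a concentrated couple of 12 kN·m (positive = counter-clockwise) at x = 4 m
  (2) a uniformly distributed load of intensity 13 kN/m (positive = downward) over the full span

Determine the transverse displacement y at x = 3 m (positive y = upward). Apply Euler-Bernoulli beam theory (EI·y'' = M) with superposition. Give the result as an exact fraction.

Load 1 — applied couple M₀=12 kN·m at a=4 m (b=L-a=2):
  y_1 = (R_Ax³/6 - M_Ax²/2)/EI  [x≤a] with R_A=8/3, M_A=4 = ((8/3)·3³/6 - 4·3²/2)/1000 = -3/500 m
Load 2 — uniform load w=13 kN/m over full span:
  y_2 = -wx²(L-x)²/(24EI) = -13·3²·(6-3)²/(24·1000) = -351/8000 m
Superposition: y = Σ y_i = -399/8000 m ≈ -0.049875 m

y(3) = -399/8000 m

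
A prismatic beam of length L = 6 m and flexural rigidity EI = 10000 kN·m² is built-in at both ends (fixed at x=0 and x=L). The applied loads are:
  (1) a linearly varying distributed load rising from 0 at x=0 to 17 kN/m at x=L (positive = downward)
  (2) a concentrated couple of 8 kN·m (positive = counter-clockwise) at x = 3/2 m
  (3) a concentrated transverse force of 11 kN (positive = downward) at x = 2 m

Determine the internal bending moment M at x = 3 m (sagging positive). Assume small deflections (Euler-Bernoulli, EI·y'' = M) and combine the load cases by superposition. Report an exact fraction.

M(3) = 173/12 kN·m

Load 1 — triangular load w₀=17 kN/m (0→w₀ over full span):
  M_1 = 3w₀Lx/20 - w₀L²/30 - w₀x³/(6L) = 3·17·6·3/20 - 17·6²/30 - 17·3³/(6·6) = 51/4 kN·m
Load 2 — applied couple M₀=8 kN·m at a=3/2 m (b=L-a=9/2):
  M_2 = R_Ax - M_A - M₀  [x>a] with R_A=3/2, M_A=-3/2 = (3/2)·3 - (-3/2) - 8 = -2 kN·m
Load 3 — point force P=11 kN at a=2 m (b=L-a=4):
  M_3 = Pa²(a+3b)(L-x)/L³ - Pa²b/L²  [x>a] = 11·2²·(2+3·4)·(6-3)/6³ - 11·2²·4/6² = 11/3 kN·m
Superposition: M = Σ M_i = 173/12 kN·m ≈ 14.416667 kN·m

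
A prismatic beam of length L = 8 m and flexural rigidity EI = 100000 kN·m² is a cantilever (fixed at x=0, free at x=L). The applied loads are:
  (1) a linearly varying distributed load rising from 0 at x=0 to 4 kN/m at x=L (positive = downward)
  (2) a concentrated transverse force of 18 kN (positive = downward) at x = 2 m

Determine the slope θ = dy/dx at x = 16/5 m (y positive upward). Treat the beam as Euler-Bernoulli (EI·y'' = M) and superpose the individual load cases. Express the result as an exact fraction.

Load 1 — triangular load w₀=4 kN/m (0→w₀ over full span):
  θ_1 = (w₀Lx²/4-w₀L²x/3-w₀x⁴/(24L))/EI = (4·8·(16/5)²/4-4·8²·(16/5)/3-4·(16/5)⁴/(24·8))/100000 = -3776/1953125 rad
Load 2 — point force P=18 kN at a=2 m (b=L-a=6):
  θ_2 = -Pa²/(2EI)  [x>a] = -18·2²/(2·100000) = -9/25000 rad
Superposition: θ = Σ θ_i = -35833/15625000 rad ≈ -0.002293 rad

θ(16/5) = -35833/15625000 rad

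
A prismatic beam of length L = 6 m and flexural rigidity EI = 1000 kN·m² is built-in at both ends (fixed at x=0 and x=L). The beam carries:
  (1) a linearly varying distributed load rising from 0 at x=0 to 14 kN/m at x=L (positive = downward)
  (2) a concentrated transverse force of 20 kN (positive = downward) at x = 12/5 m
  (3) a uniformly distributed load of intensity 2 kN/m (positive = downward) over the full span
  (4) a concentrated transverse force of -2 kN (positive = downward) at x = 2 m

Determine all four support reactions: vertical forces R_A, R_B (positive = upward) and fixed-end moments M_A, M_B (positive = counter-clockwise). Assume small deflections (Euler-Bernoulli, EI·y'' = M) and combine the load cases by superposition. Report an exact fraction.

Load 1 — triangular load w₀=14 kN/m (0→w₀ over full span):
  R_A = 3w₀L/20 = 3·14·6/20 = 63/5 kN
  M_A = w₀L²/30 = 14·6²/30 = 84/5 kN·m
  R_B = 7w₀L/20 = 7·14·6/20 = 147/5 kN
  M_B = -w₀L²/20 = -14·6²/20 = -126/5 kN·m
Load 2 — point force P=20 kN at a=12/5 m (b=L-a=18/5):
  R_A = Pb²(3a+b)/L³ = 20·(18/5)²·(3·(12/5)+(18/5))/6³ = 324/25 kN
  M_A = Pab²/L² = 20·(12/5)·(18/5)²/6² = 432/25 kN·m
  R_B = Pa²(a+3b)/L³ = 20·(12/5)²·((12/5)+3·(18/5))/6³ = 176/25 kN
  M_B = -Pa²b/L² = -20·(12/5)²·(18/5)/6² = -288/25 kN·m
Load 3 — uniform load w=2 kN/m over full span:
  R_A = wL/2 = 2·6/2 = 6 kN
  M_A = wL²/12 = 2·6²/12 = 6 kN·m
  R_B = wL/2 = 2·6/2 = 6 kN
  M_B = -wL²/12 = -2·6²/12 = -6 kN·m
Load 4 — point force P=-2 kN at a=2 m (b=L-a=4):
  R_A = Pb²(3a+b)/L³ = (-2)·4²·(3·2+4)/6³ = -40/27 kN
  M_A = Pab²/L² = (-2)·2·4²/6² = -16/9 kN·m
  R_B = Pa²(a+3b)/L³ = (-2)·2²·(2+3·4)/6³ = -14/27 kN
  M_B = -Pa²b/L² = -(-2)·2²·4/6² = 8/9 kN·m
Superposition: R_A = 20303/675 kN, M_A = 8618/225 kN·m, R_B = 28297/675 kN, M_B = -9412/225 kN·m

R_A = 20303/675 kN, M_A = 8618/225 kN·m, R_B = 28297/675 kN, M_B = -9412/225 kN·m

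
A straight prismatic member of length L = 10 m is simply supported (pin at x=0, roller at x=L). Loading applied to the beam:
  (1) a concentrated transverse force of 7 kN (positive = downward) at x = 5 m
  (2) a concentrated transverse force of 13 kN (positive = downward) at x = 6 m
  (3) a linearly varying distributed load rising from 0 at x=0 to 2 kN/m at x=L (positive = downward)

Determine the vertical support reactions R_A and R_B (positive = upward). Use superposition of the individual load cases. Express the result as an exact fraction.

R_A = 361/30 kN, R_B = 539/30 kN

Load 1 — point force P=7 kN at a=5 m (b=L-a=5):
  R_A = Pb/L = 7·5/10 = 7/2 kN
  R_B = Pa/L = 7·5/10 = 7/2 kN
Load 2 — point force P=13 kN at a=6 m (b=L-a=4):
  R_A = Pb/L = 13·4/10 = 26/5 kN
  R_B = Pa/L = 13·6/10 = 39/5 kN
Load 3 — triangular load w₀=2 kN/m (0→w₀ over full span):
  R_A = w₀L/6 = 2·10/6 = 10/3 kN
  R_B = w₀L/3 = 2·10/3 = 20/3 kN
Superposition: R_A = 361/30 kN, R_B = 539/30 kN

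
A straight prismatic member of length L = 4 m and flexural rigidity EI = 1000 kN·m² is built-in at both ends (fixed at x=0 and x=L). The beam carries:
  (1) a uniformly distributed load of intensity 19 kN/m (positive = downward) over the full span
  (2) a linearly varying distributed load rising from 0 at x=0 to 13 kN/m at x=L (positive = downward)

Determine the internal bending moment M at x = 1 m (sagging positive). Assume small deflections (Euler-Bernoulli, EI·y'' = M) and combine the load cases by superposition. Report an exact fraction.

M(1) = 419/120 kN·m

Load 1 — uniform load w=19 kN/m over full span:
  M_1 = wLx/2 - wL²/12 - wx²/2 = 19·4·1/2 - 19·4²/12 - 19·1²/2 = 19/6 kN·m
Load 2 — triangular load w₀=13 kN/m (0→w₀ over full span):
  M_2 = 3w₀Lx/20 - w₀L²/30 - w₀x³/(6L) = 3·13·4·1/20 - 13·4²/30 - 13·1³/(6·4) = 13/40 kN·m
Superposition: M = Σ M_i = 419/120 kN·m ≈ 3.491667 kN·m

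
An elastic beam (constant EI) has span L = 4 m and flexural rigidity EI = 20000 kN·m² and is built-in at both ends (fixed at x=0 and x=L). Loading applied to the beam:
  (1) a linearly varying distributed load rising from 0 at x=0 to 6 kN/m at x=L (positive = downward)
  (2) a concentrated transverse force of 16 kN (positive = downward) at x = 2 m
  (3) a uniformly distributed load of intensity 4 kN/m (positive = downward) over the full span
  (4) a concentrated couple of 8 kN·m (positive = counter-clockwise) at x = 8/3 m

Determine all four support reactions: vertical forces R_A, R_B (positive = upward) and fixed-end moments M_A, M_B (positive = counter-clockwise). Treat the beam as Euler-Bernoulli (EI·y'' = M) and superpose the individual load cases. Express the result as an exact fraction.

R_A = 334/15 kN, M_A = 96/5 kN·m, R_B = 326/15 kN, M_B = -272/15 kN·m

Load 1 — triangular load w₀=6 kN/m (0→w₀ over full span):
  R_A = 3w₀L/20 = 3·6·4/20 = 18/5 kN
  M_A = w₀L²/30 = 6·4²/30 = 16/5 kN·m
  R_B = 7w₀L/20 = 7·6·4/20 = 42/5 kN
  M_B = -w₀L²/20 = -6·4²/20 = -24/5 kN·m
Load 2 — point force P=16 kN at a=2 m (b=L-a=2):
  R_A = Pb²(3a+b)/L³ = 16·2²·(3·2+2)/4³ = 8 kN
  M_A = Pab²/L² = 16·2·2²/4² = 8 kN·m
  R_B = Pa²(a+3b)/L³ = 16·2²·(2+3·2)/4³ = 8 kN
  M_B = -Pa²b/L² = -16·2²·2/4² = -8 kN·m
Load 3 — uniform load w=4 kN/m over full span:
  R_A = wL/2 = 4·4/2 = 8 kN
  M_A = wL²/12 = 4·4²/12 = 16/3 kN·m
  R_B = wL/2 = 4·4/2 = 8 kN
  M_B = -wL²/12 = -4·4²/12 = -16/3 kN·m
Load 4 — applied couple M₀=8 kN·m at a=8/3 m (b=L-a=4/3):
  R_A = 6M₀ab/L³ = 6·8·(8/3)·(4/3)/4³ = 8/3 kN
  M_A = M₀b(2a-b)/L² = 8·(4/3)·(2·(8/3)-(4/3))/4² = 8/3 kN·m
  R_B = -6M₀ab/L³ = -6·8·(8/3)·(4/3)/4³ = -8/3 kN
  M_B = M₀a(2b-a)/L² = 8·(8/3)·(2·(4/3)-(8/3))/4² = 0 kN·m
Superposition: R_A = 334/15 kN, M_A = 96/5 kN·m, R_B = 326/15 kN, M_B = -272/15 kN·m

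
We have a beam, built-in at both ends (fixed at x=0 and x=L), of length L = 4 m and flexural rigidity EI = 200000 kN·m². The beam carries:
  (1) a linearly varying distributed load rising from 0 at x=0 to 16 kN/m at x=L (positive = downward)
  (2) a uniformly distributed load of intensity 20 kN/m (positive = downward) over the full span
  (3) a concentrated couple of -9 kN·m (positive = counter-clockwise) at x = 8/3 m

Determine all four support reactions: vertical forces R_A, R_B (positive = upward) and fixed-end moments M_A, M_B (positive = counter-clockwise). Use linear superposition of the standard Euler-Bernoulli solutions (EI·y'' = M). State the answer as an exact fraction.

Load 1 — triangular load w₀=16 kN/m (0→w₀ over full span):
  R_A = 3w₀L/20 = 3·16·4/20 = 48/5 kN
  M_A = w₀L²/30 = 16·4²/30 = 128/15 kN·m
  R_B = 7w₀L/20 = 7·16·4/20 = 112/5 kN
  M_B = -w₀L²/20 = -16·4²/20 = -64/5 kN·m
Load 2 — uniform load w=20 kN/m over full span:
  R_A = wL/2 = 20·4/2 = 40 kN
  M_A = wL²/12 = 20·4²/12 = 80/3 kN·m
  R_B = wL/2 = 20·4/2 = 40 kN
  M_B = -wL²/12 = -20·4²/12 = -80/3 kN·m
Load 3 — applied couple M₀=-9 kN·m at a=8/3 m (b=L-a=4/3):
  R_A = 6M₀ab/L³ = 6·(-9)·(8/3)·(4/3)/4³ = -3 kN
  M_A = M₀b(2a-b)/L² = (-9)·(4/3)·(2·(8/3)-(4/3))/4² = -3 kN·m
  R_B = -6M₀ab/L³ = -6·(-9)·(8/3)·(4/3)/4³ = 3 kN
  M_B = M₀a(2b-a)/L² = (-9)·(8/3)·(2·(4/3)-(8/3))/4² = 0 kN·m
Superposition: R_A = 233/5 kN, M_A = 161/5 kN·m, R_B = 327/5 kN, M_B = -592/15 kN·m

R_A = 233/5 kN, M_A = 161/5 kN·m, R_B = 327/5 kN, M_B = -592/15 kN·m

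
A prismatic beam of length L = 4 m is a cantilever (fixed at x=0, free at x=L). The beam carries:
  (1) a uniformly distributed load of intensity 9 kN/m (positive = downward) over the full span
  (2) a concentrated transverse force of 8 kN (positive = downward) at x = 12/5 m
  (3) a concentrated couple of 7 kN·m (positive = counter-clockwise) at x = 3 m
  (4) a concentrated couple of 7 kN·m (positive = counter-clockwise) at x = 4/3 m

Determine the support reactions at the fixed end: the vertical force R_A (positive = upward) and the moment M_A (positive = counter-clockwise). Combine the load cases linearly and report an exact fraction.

R_A = 44 kN, M_A = 386/5 kN·m

Load 1 — uniform load w=9 kN/m over full span:
  R_A = wL = 9·4 = 36 kN
  M_A = wL²/2 = 9·4²/2 = 72 kN·m
Load 2 — point force P=8 kN at a=12/5 m (b=L-a=8/5):
  R_A = P = 8 kN
  M_A = Pa = 8·(12/5) = 96/5 kN·m
Load 3 — applied couple M₀=7 kN·m at a=3 m (b=L-a=1):
  R_A = 0 kN
  M_A = -M₀ = -7 kN·m
Load 4 — applied couple M₀=7 kN·m at a=4/3 m (b=L-a=8/3):
  R_A = 0 kN
  M_A = -M₀ = -7 kN·m
Superposition: R_A = 44 kN, M_A = 386/5 kN·m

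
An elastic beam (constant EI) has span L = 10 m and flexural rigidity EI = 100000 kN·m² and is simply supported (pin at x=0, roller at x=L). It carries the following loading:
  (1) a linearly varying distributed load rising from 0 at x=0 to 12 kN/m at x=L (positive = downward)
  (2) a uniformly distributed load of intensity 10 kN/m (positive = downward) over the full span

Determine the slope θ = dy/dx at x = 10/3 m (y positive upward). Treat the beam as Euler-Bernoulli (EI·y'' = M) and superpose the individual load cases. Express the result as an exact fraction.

θ(10/3) = -533/162000 rad

Load 1 — triangular load w₀=12 kN/m (0→w₀ over full span):
  θ_1 = -w₀(7L⁴-30L²x²+15x⁴)/(360LEI) = -12·(7·10⁴-30·10²·(10/3)²+15·(10/3)⁴)/(360·10·100000) = -13/10125 rad
Load 2 — uniform load w=10 kN/m over full span:
  θ_2 = -w(L³-6Lx²+4x³)/(24EI) = -10·(10³-6·10·(10/3)²+4·(10/3)³)/(24·100000) = -13/6480 rad
Superposition: θ = Σ θ_i = -533/162000 rad ≈ -0.003290 rad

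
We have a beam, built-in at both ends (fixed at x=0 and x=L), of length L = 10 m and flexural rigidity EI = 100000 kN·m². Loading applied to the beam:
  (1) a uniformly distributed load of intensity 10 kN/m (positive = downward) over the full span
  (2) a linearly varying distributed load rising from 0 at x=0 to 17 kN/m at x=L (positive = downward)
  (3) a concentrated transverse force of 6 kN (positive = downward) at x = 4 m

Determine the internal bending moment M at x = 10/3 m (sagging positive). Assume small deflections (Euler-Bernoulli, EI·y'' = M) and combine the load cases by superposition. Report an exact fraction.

M(10/3) = 101123/2025 kN·m

Load 1 — uniform load w=10 kN/m over full span:
  M_1 = wLx/2 - wL²/12 - wx²/2 = 10·10·(10/3)/2 - 10·10²/12 - 10·(10/3)²/2 = 250/9 kN·m
Load 2 — triangular load w₀=17 kN/m (0→w₀ over full span):
  M_2 = 3w₀Lx/20 - w₀L²/30 - w₀x³/(6L) = 3·17·10·(10/3)/20 - 17·10²/30 - 17·(10/3)³/(6·10) = 1445/81 kN·m
Load 3 — point force P=6 kN at a=4 m (b=L-a=6):
  M_3 = Pb²(3a+b)x/L³ - Pab²/L²  [x≤a] = 6·6²·(3·4+6)·(10/3)/10³ - 6·4·6²/10² = 108/25 kN·m
Superposition: M = Σ M_i = 101123/2025 kN·m ≈ 49.937284 kN·m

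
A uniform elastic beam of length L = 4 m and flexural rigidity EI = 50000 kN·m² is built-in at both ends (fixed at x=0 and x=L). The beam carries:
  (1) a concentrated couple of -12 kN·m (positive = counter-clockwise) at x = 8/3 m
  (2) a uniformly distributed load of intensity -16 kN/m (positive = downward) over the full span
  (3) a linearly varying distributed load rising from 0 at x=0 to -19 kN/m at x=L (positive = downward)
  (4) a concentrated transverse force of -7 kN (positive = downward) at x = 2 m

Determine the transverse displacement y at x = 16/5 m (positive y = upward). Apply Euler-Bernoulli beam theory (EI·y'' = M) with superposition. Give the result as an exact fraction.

Load 1 — applied couple M₀=-12 kN·m at a=8/3 m (b=L-a=4/3):
  y_1 = (R_Ax³/6 - M_Ax²/2 - M₀(x-a)²/2)/EI  [x>a] with R_A=-4, M_A=-4 = ((-4)·(16/5)³/6 - (-4)·(16/5)²/2 - (-12)·((16/5)-(8/3))²/2)/50000 = 8/1171875 m
Load 2 — uniform load w=-16 kN/m over full span:
  y_2 = -wx²(L-x)²/(24EI) = -(-16)·(16/5)²·(4-(16/5))²/(24·50000) = 512/5859375 m
Load 3 — triangular load w₀=-19 kN/m (0→w₀ over full span):
  y_3 = -w₀x²(L-x)²(x+2L)/(120LEI) = -(-19)·(16/5)²·(4-(16/5))²·((16/5)+2·4)/(120·4·50000) = 8512/146484375 m
Load 4 — point force P=-7 kN at a=2 m (b=L-a=2):
  y_4 = -Pa²(L-x)²(3bL-(3b+a)(L-x))/(6L³EI)  [x>a] = -(-7)·2²·(4-(16/5))²·(3·2·4-(3·2+2)·(4-(16/5)))/(6·4³·50000) = 77/4687500 m
Superposition: y = Σ y_i = 98873/585937500 m ≈ 0.000169 m

y(16/5) = 98873/585937500 m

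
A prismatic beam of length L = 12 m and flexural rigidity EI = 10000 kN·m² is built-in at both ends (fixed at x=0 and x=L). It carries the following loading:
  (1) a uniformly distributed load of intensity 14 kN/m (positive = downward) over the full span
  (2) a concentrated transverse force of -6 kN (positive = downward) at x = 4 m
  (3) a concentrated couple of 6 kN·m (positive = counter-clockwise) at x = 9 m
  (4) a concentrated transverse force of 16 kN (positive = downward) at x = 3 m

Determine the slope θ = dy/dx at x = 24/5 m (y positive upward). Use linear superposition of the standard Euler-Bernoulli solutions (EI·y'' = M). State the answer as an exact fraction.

θ(24/5) = -12171/1250000 rad

Load 1 — uniform load w=14 kN/m over full span:
  θ_1 = -wx(L-x)(L-2x)/(12EI) = -14·(24/5)·(12-(24/5))·(12-2·(24/5))/(12·10000) = -756/78125 rad
Load 2 — point force P=-6 kN at a=4 m (b=L-a=8):
  θ_2 = Pa²(L-x)(2bL-(3b+a)(L-x))/(2L³EI)  [x>a] = (-6)·4²·(12-(24/5))·(2·8·12-(3·8+4)·(12-(24/5)))/(2·12³·10000) = 3/15625 rad
Load 3 — applied couple M₀=6 kN·m at a=9 m (b=L-a=3):
  θ_3 = (R_Ax²/2 - M_Ax)/EI  [x≤a] with R_A=9/16, M_A=15/8 = ((9/16)·(24/5)²/2 - (15/8)·(24/5))/10000 = -63/250000 rad
Load 4 — point force P=16 kN at a=3 m (b=L-a=9):
  θ_4 = Pa²(L-x)(2bL-(3b+a)(L-x))/(2L³EI)  [x>a] = 16·3²·(12-(24/5))·(2·9·12-(3·9+3)·(12-(24/5)))/(2·12³·10000) = 0 rad
Superposition: θ = Σ θ_i = -12171/1250000 rad ≈ -0.009737 rad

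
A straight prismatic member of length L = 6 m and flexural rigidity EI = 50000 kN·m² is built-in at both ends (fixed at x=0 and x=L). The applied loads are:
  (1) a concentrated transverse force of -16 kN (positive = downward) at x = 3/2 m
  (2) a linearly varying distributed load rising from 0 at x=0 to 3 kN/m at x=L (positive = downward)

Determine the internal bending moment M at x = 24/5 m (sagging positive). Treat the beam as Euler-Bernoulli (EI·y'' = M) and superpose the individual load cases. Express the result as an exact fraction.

Load 1 — point force P=-16 kN at a=3/2 m (b=L-a=9/2):
  M_1 = Pa²(a+3b)(L-x)/L³ - Pa²b/L²  [x>a] = (-16)·(3/2)²·((3/2)+3·(9/2))·(6-(24/5))/6³ - (-16)·(3/2)²·(9/2)/6² = 3/2 kN·m
Load 2 — triangular load w₀=3 kN/m (0→w₀ over full span):
  M_2 = 3w₀Lx/20 - w₀L²/30 - w₀x³/(6L) = 3·3·6·(24/5)/20 - 3·6²/30 - 3·(24/5)³/(6·6) = 18/125 kN·m
Superposition: M = Σ M_i = 411/250 kN·m ≈ 1.644000 kN·m

M(24/5) = 411/250 kN·m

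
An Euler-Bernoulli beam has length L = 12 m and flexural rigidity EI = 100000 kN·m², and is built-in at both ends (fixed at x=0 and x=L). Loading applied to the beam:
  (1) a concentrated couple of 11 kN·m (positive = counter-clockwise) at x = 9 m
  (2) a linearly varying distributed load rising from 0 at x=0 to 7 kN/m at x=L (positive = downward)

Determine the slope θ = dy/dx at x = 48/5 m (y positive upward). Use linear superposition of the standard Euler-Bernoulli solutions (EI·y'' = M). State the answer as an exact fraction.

Load 1 — applied couple M₀=11 kN·m at a=9 m (b=L-a=3):
  θ_1 = (R_Ax²/2 - M_Ax - M₀(x-a))/EI  [x>a] with R_A=33/32, M_A=55/16 = ((33/32)·(48/5)²/2 - (55/16)·(48/5) - 11·((48/5)-9))/100000 = 99/1250000 rad
Load 2 — triangular load w₀=7 kN/m (0→w₀ over full span):
  θ_2 = -w₀(2x(L-x)(L-2x)(x+2L)+x²(L-x)²)/(120LEI) = -7·(2·(48/5)·(12-(48/5))·(12-2·(48/5))·((48/5)+2·12)+(48/5)²·(12-(48/5))²)/(120·12·100000) = 1008/1953125 rad
Superposition: θ = Σ θ_i = 18603/31250000 rad ≈ 0.000595 rad

θ(48/5) = 18603/31250000 rad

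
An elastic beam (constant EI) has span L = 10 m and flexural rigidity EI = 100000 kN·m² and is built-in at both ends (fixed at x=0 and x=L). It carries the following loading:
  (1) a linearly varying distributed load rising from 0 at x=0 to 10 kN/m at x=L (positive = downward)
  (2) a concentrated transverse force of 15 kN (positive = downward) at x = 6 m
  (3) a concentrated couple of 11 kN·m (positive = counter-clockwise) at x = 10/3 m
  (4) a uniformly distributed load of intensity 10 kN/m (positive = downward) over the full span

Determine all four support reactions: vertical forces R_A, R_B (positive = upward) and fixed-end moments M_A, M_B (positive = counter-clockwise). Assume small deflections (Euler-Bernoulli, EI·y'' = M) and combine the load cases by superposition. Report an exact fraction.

Load 1 — triangular load w₀=10 kN/m (0→w₀ over full span):
  R_A = 3w₀L/20 = 3·10·10/20 = 15 kN
  M_A = w₀L²/30 = 10·10²/30 = 100/3 kN·m
  R_B = 7w₀L/20 = 7·10·10/20 = 35 kN
  M_B = -w₀L²/20 = -10·10²/20 = -50 kN·m
Load 2 — point force P=15 kN at a=6 m (b=L-a=4):
  R_A = Pb²(3a+b)/L³ = 15·4²·(3·6+4)/10³ = 132/25 kN
  M_A = Pab²/L² = 15·6·4²/10² = 72/5 kN·m
  R_B = Pa²(a+3b)/L³ = 15·6²·(6+3·4)/10³ = 243/25 kN
  M_B = -Pa²b/L² = -15·6²·4/10² = -108/5 kN·m
Load 3 — applied couple M₀=11 kN·m at a=10/3 m (b=L-a=20/3):
  R_A = 6M₀ab/L³ = 6·11·(10/3)·(20/3)/10³ = 22/15 kN
  M_A = M₀b(2a-b)/L² = 11·(20/3)·(2·(10/3)-(20/3))/10² = 0 kN·m
  R_B = -6M₀ab/L³ = -6·11·(10/3)·(20/3)/10³ = -22/15 kN
  M_B = M₀a(2b-a)/L² = 11·(10/3)·(2·(20/3)-(10/3))/10² = 11/3 kN·m
Load 4 — uniform load w=10 kN/m over full span:
  R_A = wL/2 = 10·10/2 = 50 kN
  M_A = wL²/12 = 10·10²/12 = 250/3 kN·m
  R_B = wL/2 = 10·10/2 = 50 kN
  M_B = -wL²/12 = -10·10²/12 = -250/3 kN·m
Superposition: R_A = 5381/75 kN, M_A = 1966/15 kN·m, R_B = 6994/75 kN, M_B = -2269/15 kN·m

R_A = 5381/75 kN, M_A = 1966/15 kN·m, R_B = 6994/75 kN, M_B = -2269/15 kN·m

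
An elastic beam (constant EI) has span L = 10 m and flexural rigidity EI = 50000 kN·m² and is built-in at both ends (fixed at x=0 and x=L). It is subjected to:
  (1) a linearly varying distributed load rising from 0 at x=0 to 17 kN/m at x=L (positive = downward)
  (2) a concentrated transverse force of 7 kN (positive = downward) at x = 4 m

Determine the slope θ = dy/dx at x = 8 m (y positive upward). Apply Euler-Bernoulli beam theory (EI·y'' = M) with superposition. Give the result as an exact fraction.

θ(8) = 3799/2343750 rad

Load 1 — triangular load w₀=17 kN/m (0→w₀ over full span):
  θ_1 = -w₀(2x(L-x)(L-2x)(x+2L)+x²(L-x)²)/(120LEI) = -17·(2·8·(10-8)·(10-2·8)·(8+2·10)+8²·(10-8)²)/(120·10·50000) = 68/46875 rad
Load 2 — point force P=7 kN at a=4 m (b=L-a=6):
  θ_2 = Pa²(L-x)(2bL-(3b+a)(L-x))/(2L³EI)  [x>a] = 7·4²·(10-8)·(2·6·10-(3·6+4)·(10-8))/(2·10³·50000) = 133/781250 rad
Superposition: θ = Σ θ_i = 3799/2343750 rad ≈ 0.001621 rad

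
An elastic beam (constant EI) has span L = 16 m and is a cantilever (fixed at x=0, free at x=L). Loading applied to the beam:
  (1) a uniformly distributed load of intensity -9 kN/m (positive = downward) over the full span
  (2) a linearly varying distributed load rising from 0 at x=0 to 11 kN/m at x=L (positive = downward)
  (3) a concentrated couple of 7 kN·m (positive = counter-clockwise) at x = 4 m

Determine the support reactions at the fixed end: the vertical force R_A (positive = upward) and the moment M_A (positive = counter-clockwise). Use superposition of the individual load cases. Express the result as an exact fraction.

R_A = -56 kN, M_A = -661/3 kN·m

Load 1 — uniform load w=-9 kN/m over full span:
  R_A = wL = (-9)·16 = -144 kN
  M_A = wL²/2 = (-9)·16²/2 = -1152 kN·m
Load 2 — triangular load w₀=11 kN/m (0→w₀ over full span):
  R_A = w₀L/2 = 11·16/2 = 88 kN
  M_A = w₀L²/3 = 11·16²/3 = 2816/3 kN·m
Load 3 — applied couple M₀=7 kN·m at a=4 m (b=L-a=12):
  R_A = 0 kN
  M_A = -M₀ = -7 kN·m
Superposition: R_A = -56 kN, M_A = -661/3 kN·m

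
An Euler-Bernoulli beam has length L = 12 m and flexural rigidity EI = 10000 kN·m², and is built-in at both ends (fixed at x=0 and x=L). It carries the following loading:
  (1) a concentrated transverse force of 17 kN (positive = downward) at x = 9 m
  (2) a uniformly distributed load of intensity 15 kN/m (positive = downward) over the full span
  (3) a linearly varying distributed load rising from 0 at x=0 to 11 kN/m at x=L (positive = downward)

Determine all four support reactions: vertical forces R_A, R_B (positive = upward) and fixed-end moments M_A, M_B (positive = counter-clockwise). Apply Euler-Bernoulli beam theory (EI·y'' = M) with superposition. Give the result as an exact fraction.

R_A = 17993/160 kN, M_A = 19389/80 kN·m, R_B = 24087/160 kN, M_B = -23031/80 kN·m

Load 1 — point force P=17 kN at a=9 m (b=L-a=3):
  R_A = Pb²(3a+b)/L³ = 17·3²·(3·9+3)/12³ = 85/32 kN
  M_A = Pab²/L² = 17·9·3²/12² = 153/16 kN·m
  R_B = Pa²(a+3b)/L³ = 17·9²·(9+3·3)/12³ = 459/32 kN
  M_B = -Pa²b/L² = -17·9²·3/12² = -459/16 kN·m
Load 2 — uniform load w=15 kN/m over full span:
  R_A = wL/2 = 15·12/2 = 90 kN
  M_A = wL²/12 = 15·12²/12 = 180 kN·m
  R_B = wL/2 = 15·12/2 = 90 kN
  M_B = -wL²/12 = -15·12²/12 = -180 kN·m
Load 3 — triangular load w₀=11 kN/m (0→w₀ over full span):
  R_A = 3w₀L/20 = 3·11·12/20 = 99/5 kN
  M_A = w₀L²/30 = 11·12²/30 = 264/5 kN·m
  R_B = 7w₀L/20 = 7·11·12/20 = 231/5 kN
  M_B = -w₀L²/20 = -11·12²/20 = -396/5 kN·m
Superposition: R_A = 17993/160 kN, M_A = 19389/80 kN·m, R_B = 24087/160 kN, M_B = -23031/80 kN·m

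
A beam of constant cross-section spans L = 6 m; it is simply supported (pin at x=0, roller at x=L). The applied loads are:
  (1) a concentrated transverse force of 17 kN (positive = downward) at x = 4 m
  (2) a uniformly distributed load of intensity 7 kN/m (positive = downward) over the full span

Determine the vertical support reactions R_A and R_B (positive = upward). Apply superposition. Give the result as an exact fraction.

Load 1 — point force P=17 kN at a=4 m (b=L-a=2):
  R_A = Pb/L = 17·2/6 = 17/3 kN
  R_B = Pa/L = 17·4/6 = 34/3 kN
Load 2 — uniform load w=7 kN/m over full span:
  R_A = wL/2 = 7·6/2 = 21 kN
  R_B = wL/2 = 7·6/2 = 21 kN
Superposition: R_A = 80/3 kN, R_B = 97/3 kN

R_A = 80/3 kN, R_B = 97/3 kN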